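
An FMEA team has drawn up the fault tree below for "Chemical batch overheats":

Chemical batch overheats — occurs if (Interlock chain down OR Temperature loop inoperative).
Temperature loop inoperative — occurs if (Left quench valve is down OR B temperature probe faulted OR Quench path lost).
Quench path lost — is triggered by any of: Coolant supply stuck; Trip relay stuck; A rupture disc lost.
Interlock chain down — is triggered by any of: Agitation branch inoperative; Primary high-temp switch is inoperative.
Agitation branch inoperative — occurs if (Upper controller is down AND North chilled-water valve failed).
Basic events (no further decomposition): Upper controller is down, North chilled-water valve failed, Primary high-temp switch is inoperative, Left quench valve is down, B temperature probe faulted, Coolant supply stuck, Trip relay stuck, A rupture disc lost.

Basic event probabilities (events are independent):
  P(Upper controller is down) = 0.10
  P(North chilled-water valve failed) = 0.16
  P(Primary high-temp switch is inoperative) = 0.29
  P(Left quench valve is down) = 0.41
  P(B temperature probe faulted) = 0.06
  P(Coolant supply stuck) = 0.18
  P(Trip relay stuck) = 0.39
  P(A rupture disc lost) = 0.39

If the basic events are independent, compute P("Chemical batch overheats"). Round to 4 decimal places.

P(Agitation branch inoperative) [AND] = 0.10 × 0.16 = 0.016000
P(Interlock chain down) [OR] = 1 − (1−0.016000) × (1−0.29) = 0.301360
P(Quench path lost) [OR] = 1 − (1−0.18) × (1−0.39) × (1−0.39) = 0.694878
P(Temperature loop inoperative) [OR] = 1 − (1−0.41) × (1−0.06) × (1−0.694878) = 0.830779
P(Chemical batch overheats) [OR] = 1 − (1−0.301360) × (1−0.830779) = 0.881775
Rounded to 4 decimal places: P(Chemical batch overheats) ≈ 0.8818.

0.8818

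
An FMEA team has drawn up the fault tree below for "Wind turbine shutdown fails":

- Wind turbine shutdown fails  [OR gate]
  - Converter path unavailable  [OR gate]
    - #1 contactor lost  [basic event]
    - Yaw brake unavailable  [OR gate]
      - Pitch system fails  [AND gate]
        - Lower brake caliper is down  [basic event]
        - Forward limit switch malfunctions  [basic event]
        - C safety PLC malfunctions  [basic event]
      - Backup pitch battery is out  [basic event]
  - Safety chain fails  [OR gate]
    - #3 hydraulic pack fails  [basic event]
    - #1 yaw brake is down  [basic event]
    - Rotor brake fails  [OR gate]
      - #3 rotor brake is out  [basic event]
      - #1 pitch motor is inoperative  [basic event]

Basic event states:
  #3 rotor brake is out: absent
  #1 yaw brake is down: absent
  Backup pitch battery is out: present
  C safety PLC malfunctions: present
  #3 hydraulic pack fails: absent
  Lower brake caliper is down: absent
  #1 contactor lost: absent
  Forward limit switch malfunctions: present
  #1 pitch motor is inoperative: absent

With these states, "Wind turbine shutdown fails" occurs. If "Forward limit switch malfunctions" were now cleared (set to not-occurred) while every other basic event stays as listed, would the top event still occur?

Yes

Counterfactual: set "Forward limit switch malfunctions" to not occurred.
Pitch system fails [AND]: Lower brake caliper is down=not, Forward limit switch malfunctions=not, C safety PLC malfunctions=occurs → not all inputs occur → does not occur.
Yaw brake unavailable [OR]: Pitch system fails=not, Backup pitch battery is out=occurs → at least one input occurs → occurs.
Converter path unavailable [OR]: #1 contactor lost=not, Yaw brake unavailable=occurs → at least one input occurs → occurs.
Rotor brake fails [OR]: #3 rotor brake is out=not, #1 pitch motor is inoperative=not → no input occurs → does not occur.
Safety chain fails [OR]: #3 hydraulic pack fails=not, #1 yaw brake is down=not, Rotor brake fails=not → no input occurs → does not occur.
Wind turbine shutdown fails [OR]: Converter path unavailable=occurs, Safety chain fails=not → at least one input occurs → occurs.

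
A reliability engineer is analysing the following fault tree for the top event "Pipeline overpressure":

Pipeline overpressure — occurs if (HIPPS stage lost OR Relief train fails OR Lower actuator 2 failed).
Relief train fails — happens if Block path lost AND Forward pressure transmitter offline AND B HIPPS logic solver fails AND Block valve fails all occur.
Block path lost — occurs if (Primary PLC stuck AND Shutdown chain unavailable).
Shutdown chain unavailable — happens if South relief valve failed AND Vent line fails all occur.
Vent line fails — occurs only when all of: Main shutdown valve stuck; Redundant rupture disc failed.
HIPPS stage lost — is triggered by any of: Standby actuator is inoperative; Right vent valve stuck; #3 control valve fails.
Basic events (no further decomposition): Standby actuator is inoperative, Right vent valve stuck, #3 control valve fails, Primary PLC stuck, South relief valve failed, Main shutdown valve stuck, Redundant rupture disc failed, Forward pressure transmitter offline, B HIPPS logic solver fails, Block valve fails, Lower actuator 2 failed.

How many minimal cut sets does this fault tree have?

HIPPS stage lost [OR]: union of children's cut sets → 3 cut set(s).
Vent line fails [AND]: one cut set from each child combined → 1 × 1 = 1 cut set(s).
Shutdown chain unavailable [AND]: one cut set from each child combined → 1 × 1 = 1 cut set(s).
Block path lost [AND]: one cut set from each child combined → 1 × 1 = 1 cut set(s).
Relief train fails [AND]: one cut set from each child combined → 1 × 1 × 1 × 1 = 1 cut set(s).
Pipeline overpressure [OR]: union of children's cut sets → 5 cut set(s).
Minimal cut sets: {Standby actuator is inoperative}; {Right vent valve stuck}; {#3 control valve fails}; {B HIPPS logic solver fails, Block valve fails, Forward pressure transmitter offline, Main shutdown valve stuck, Primary PLC stuck, Redundant rupture disc failed, South relief valve failed}; {Lower actuator 2 failed}.

5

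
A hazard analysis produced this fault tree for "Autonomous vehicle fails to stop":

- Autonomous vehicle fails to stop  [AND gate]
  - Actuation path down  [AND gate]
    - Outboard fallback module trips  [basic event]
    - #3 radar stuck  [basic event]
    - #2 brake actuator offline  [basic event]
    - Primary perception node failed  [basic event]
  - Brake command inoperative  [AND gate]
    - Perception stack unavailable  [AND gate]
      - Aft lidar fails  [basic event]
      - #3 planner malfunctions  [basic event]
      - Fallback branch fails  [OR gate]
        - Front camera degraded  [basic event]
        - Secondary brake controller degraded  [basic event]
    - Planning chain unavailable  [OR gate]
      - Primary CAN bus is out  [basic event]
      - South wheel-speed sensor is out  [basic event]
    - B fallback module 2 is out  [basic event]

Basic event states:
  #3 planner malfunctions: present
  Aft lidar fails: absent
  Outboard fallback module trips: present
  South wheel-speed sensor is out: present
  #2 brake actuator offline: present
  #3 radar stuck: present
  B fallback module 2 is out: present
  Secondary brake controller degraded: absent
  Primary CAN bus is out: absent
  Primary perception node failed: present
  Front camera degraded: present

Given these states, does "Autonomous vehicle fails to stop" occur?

No

Actuation path down [AND]: Outboard fallback module trips=occurs, #3 radar stuck=occurs, #2 brake actuator offline=occurs, Primary perception node failed=occurs → all inputs occur → occurs.
Fallback branch fails [OR]: Front camera degraded=occurs, Secondary brake controller degraded=not → at least one input occurs → occurs.
Perception stack unavailable [AND]: Aft lidar fails=not, #3 planner malfunctions=occurs, Fallback branch fails=occurs → not all inputs occur → does not occur.
Planning chain unavailable [OR]: Primary CAN bus is out=not, South wheel-speed sensor is out=occurs → at least one input occurs → occurs.
Brake command inoperative [AND]: Perception stack unavailable=not, Planning chain unavailable=occurs, B fallback module 2 is out=occurs → not all inputs occur → does not occur.
Autonomous vehicle fails to stop [AND]: Actuation path down=occurs, Brake command inoperative=not → not all inputs occur → does not occur.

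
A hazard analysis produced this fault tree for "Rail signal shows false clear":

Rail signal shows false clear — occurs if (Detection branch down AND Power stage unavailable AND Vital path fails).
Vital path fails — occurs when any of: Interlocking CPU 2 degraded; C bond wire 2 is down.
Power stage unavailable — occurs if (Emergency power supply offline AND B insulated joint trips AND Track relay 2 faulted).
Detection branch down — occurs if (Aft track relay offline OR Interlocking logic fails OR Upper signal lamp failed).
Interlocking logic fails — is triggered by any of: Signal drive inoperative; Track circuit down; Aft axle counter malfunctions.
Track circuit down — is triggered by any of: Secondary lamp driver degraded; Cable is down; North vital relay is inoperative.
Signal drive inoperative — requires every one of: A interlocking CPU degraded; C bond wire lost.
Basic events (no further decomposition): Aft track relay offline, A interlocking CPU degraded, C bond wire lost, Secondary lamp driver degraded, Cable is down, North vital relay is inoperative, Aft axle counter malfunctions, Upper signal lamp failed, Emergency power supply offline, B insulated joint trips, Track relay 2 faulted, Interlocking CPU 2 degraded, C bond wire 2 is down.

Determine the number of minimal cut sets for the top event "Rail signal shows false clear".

Signal drive inoperative [AND]: one cut set from each child combined → 1 × 1 = 1 cut set(s).
Track circuit down [OR]: union of children's cut sets → 3 cut set(s).
Interlocking logic fails [OR]: union of children's cut sets → 5 cut set(s).
Detection branch down [OR]: union of children's cut sets → 7 cut set(s).
Power stage unavailable [AND]: one cut set from each child combined → 1 × 1 × 1 = 1 cut set(s).
Vital path fails [OR]: union of children's cut sets → 2 cut set(s).
Rail signal shows false clear [AND]: one cut set from each child combined → 7 × 1 × 2 = 14 cut set(s).

14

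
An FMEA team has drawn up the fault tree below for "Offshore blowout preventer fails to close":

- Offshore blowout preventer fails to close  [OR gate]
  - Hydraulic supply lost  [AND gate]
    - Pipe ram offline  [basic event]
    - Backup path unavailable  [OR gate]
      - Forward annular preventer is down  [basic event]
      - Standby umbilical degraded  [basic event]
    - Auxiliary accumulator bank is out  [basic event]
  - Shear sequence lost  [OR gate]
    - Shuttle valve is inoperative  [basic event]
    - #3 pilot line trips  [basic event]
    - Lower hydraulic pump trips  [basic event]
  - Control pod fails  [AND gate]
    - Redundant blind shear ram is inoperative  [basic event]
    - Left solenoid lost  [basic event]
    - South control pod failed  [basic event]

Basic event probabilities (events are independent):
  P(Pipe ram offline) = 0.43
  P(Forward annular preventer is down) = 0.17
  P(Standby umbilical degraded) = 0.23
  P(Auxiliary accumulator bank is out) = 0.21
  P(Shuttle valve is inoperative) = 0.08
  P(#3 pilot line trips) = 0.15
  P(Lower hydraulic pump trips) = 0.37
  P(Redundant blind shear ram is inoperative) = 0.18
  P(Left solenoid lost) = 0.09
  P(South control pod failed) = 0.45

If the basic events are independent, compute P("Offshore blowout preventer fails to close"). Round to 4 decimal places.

P(Backup path unavailable) [OR] = 1 − (1−0.17) × (1−0.23) = 0.360900
P(Hydraulic supply lost) [AND] = 0.43 × 0.360900 × 0.21 = 0.032589
P(Shear sequence lost) [OR] = 1 − (1−0.08) × (1−0.15) × (1−0.37) = 0.507340
P(Control pod fails) [AND] = 0.18 × 0.09 × 0.45 = 0.007290
P(Offshore blowout preventer fails to close) [OR] = 1 − (1−0.032589) × (1−0.507340) × (1−0.007290) = 0.526870
Rounded to 4 decimal places: P(Offshore blowout preventer fails to close) ≈ 0.5269.

0.5269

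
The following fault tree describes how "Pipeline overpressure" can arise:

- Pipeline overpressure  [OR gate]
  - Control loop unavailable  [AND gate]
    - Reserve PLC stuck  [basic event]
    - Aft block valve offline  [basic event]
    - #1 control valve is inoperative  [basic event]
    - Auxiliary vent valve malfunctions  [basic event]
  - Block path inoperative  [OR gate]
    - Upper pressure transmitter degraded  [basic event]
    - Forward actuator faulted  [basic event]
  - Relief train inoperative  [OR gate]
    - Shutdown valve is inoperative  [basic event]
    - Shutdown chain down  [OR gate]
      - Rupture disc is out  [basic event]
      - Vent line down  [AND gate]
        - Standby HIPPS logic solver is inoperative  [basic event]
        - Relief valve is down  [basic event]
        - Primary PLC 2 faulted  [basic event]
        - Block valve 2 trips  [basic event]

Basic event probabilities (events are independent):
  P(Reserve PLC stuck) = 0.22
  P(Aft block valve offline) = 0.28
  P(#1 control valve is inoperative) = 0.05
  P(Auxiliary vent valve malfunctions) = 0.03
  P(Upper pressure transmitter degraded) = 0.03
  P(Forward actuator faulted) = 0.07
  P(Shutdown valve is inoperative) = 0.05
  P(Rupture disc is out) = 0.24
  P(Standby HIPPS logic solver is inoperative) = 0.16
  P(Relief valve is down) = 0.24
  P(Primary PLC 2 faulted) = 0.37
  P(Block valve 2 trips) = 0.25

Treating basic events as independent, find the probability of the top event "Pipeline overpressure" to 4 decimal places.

P(Control loop unavailable) [AND] = 0.22 × 0.28 × 0.05 × 0.03 = 0.000092
P(Block path inoperative) [OR] = 1 − (1−0.03) × (1−0.07) = 0.097900
P(Vent line down) [AND] = 0.16 × 0.24 × 0.37 × 0.25 = 0.003552
P(Shutdown chain down) [OR] = 1 − (1−0.24) × (1−0.003552) = 0.242700
P(Relief train inoperative) [OR] = 1 − (1−0.05) × (1−0.242700) = 0.280565
P(Pipeline overpressure) [OR] = 1 − (1−0.000092) × (1−0.097900) × (1−0.280565) = 0.351057
Rounded to 4 decimal places: P(Pipeline overpressure) ≈ 0.3511.

0.3511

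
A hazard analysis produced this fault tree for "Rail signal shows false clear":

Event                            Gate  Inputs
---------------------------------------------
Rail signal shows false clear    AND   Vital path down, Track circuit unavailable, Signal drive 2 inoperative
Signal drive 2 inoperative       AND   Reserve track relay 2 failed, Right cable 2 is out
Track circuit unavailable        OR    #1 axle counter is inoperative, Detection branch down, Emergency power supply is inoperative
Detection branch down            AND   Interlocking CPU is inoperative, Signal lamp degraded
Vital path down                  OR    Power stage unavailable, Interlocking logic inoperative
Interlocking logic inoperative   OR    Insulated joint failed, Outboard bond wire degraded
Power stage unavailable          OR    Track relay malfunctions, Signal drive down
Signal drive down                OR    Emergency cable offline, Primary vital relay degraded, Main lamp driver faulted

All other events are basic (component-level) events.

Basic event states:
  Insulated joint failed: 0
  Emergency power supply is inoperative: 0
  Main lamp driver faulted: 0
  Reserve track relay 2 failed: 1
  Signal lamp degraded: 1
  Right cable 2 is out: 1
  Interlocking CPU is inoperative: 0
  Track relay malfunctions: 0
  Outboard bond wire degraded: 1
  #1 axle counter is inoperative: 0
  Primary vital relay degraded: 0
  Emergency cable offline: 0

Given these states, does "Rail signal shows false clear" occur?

No

Signal drive down [OR]: Emergency cable offline=not, Primary vital relay degraded=not, Main lamp driver faulted=not → no input occurs → does not occur.
Power stage unavailable [OR]: Track relay malfunctions=not, Signal drive down=not → no input occurs → does not occur.
Interlocking logic inoperative [OR]: Insulated joint failed=not, Outboard bond wire degraded=occurs → at least one input occurs → occurs.
Vital path down [OR]: Power stage unavailable=not, Interlocking logic inoperative=occurs → at least one input occurs → occurs.
Detection branch down [AND]: Interlocking CPU is inoperative=not, Signal lamp degraded=occurs → not all inputs occur → does not occur.
Track circuit unavailable [OR]: #1 axle counter is inoperative=not, Detection branch down=not, Emergency power supply is inoperative=not → no input occurs → does not occur.
Signal drive 2 inoperative [AND]: Reserve track relay 2 failed=occurs, Right cable 2 is out=occurs → all inputs occur → occurs.
Rail signal shows false clear [AND]: Vital path down=occurs, Track circuit unavailable=not, Signal drive 2 inoperative=occurs → not all inputs occur → does not occur.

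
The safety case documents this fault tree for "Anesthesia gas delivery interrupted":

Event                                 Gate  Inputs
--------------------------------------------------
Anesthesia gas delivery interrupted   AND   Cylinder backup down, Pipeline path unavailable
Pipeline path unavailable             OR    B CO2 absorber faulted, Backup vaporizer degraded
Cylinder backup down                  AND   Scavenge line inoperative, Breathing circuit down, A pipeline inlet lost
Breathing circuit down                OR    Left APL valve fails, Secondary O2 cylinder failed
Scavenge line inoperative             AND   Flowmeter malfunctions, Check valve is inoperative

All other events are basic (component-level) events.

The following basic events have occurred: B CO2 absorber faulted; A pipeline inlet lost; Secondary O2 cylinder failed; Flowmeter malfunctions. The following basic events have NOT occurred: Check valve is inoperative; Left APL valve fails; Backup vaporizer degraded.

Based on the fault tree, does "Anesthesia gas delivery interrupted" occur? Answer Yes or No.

Scavenge line inoperative [AND]: Flowmeter malfunctions=occurs, Check valve is inoperative=not → not all inputs occur → does not occur.
Breathing circuit down [OR]: Left APL valve fails=not, Secondary O2 cylinder failed=occurs → at least one input occurs → occurs.
Cylinder backup down [AND]: Scavenge line inoperative=not, Breathing circuit down=occurs, A pipeline inlet lost=occurs → not all inputs occur → does not occur.
Pipeline path unavailable [OR]: B CO2 absorber faulted=occurs, Backup vaporizer degraded=not → at least one input occurs → occurs.
Anesthesia gas delivery interrupted [AND]: Cylinder backup down=not, Pipeline path unavailable=occurs → not all inputs occur → does not occur.

No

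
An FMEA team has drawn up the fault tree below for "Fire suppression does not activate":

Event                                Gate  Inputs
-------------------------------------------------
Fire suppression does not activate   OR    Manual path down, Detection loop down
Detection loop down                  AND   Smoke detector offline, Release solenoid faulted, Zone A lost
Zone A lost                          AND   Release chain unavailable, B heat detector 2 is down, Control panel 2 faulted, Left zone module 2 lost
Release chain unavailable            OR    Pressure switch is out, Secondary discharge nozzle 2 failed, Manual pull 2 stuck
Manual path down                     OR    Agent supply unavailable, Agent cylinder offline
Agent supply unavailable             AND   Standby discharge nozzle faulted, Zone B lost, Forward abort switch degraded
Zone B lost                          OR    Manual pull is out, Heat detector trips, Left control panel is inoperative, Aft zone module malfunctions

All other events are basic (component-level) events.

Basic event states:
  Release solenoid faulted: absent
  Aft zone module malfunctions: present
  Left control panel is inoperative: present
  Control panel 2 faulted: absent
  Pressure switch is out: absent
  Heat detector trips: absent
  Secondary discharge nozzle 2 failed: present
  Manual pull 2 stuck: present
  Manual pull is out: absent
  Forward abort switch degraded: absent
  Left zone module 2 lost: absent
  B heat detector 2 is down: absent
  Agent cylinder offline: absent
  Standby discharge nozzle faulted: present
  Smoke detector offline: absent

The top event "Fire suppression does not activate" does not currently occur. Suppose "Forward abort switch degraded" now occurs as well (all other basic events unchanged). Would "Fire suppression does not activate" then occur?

Counterfactual: set "Forward abort switch degraded" to occurred.
Zone B lost [OR]: Manual pull is out=not, Heat detector trips=not, Left control panel is inoperative=occurs, Aft zone module malfunctions=occurs → at least one input occurs → occurs.
Agent supply unavailable [AND]: Standby discharge nozzle faulted=occurs, Zone B lost=occurs, Forward abort switch degraded=occurs → all inputs occur → occurs.
Manual path down [OR]: Agent supply unavailable=occurs, Agent cylinder offline=not → at least one input occurs → occurs.
Release chain unavailable [OR]: Pressure switch is out=not, Secondary discharge nozzle 2 failed=occurs, Manual pull 2 stuck=occurs → at least one input occurs → occurs.
Zone A lost [AND]: Release chain unavailable=occurs, B heat detector 2 is down=not, Control panel 2 faulted=not, Left zone module 2 lost=not → not all inputs occur → does not occur.
Detection loop down [AND]: Smoke detector offline=not, Release solenoid faulted=not, Zone A lost=not → not all inputs occur → does not occur.
Fire suppression does not activate [OR]: Manual path down=occurs, Detection loop down=not → at least one input occurs → occurs.

Yes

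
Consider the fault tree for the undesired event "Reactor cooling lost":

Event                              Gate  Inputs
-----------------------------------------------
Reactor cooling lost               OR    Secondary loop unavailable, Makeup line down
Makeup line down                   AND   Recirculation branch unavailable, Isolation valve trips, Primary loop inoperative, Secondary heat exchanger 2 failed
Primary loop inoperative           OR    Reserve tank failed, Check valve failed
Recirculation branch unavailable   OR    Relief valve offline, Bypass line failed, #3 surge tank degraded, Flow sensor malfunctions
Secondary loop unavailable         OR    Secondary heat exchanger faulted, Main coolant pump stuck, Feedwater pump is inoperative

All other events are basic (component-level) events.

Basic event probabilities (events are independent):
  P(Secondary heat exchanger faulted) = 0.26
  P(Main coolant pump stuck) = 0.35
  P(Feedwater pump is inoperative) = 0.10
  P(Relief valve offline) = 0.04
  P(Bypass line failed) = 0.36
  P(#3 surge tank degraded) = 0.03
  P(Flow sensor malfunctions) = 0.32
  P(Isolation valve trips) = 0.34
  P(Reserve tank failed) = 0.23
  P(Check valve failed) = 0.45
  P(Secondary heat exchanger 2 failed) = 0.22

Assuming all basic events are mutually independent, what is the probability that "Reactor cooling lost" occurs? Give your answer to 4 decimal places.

0.5782

P(Secondary loop unavailable) [OR] = 1 − (1−0.26) × (1−0.35) × (1−0.10) = 0.567100
P(Recirculation branch unavailable) [OR] = 1 − (1−0.04) × (1−0.36) × (1−0.03) × (1−0.32) = 0.594742
P(Primary loop inoperative) [OR] = 1 − (1−0.23) × (1−0.45) = 0.576500
P(Makeup line down) [AND] = 0.594742 × 0.34 × 0.576500 × 0.22 = 0.025647
P(Reactor cooling lost) [OR] = 1 − (1−0.567100) × (1−0.025647) = 0.578203
Rounded to 4 decimal places: P(Reactor cooling lost) ≈ 0.5782.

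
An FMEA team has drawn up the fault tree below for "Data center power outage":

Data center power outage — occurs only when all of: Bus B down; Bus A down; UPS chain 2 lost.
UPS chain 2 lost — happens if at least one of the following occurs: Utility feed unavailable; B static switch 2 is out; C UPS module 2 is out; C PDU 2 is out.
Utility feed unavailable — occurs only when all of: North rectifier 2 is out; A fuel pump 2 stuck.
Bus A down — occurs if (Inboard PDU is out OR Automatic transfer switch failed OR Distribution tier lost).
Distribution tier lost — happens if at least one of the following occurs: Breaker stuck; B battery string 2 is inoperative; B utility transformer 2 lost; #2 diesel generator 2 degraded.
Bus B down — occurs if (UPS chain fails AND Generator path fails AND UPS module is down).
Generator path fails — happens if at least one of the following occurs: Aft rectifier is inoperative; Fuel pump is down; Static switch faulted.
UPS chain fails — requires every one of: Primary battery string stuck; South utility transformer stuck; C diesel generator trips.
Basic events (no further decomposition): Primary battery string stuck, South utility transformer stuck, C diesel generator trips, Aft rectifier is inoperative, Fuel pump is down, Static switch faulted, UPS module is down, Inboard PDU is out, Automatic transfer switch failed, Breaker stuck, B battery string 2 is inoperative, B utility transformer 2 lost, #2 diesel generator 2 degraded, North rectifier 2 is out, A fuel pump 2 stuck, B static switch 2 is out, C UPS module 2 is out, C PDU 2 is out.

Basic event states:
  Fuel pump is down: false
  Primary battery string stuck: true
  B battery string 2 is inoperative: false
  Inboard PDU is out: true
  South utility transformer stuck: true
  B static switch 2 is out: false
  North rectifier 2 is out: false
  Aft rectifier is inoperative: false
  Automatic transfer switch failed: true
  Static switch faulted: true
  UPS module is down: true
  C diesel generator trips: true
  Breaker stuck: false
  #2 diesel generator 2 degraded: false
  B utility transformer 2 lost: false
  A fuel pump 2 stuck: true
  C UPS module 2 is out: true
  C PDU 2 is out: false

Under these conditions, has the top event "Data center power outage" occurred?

Yes

UPS chain fails [AND]: Primary battery string stuck=occurs, South utility transformer stuck=occurs, C diesel generator trips=occurs → all inputs occur → occurs.
Generator path fails [OR]: Aft rectifier is inoperative=not, Fuel pump is down=not, Static switch faulted=occurs → at least one input occurs → occurs.
Bus B down [AND]: UPS chain fails=occurs, Generator path fails=occurs, UPS module is down=occurs → all inputs occur → occurs.
Distribution tier lost [OR]: Breaker stuck=not, B battery string 2 is inoperative=not, B utility transformer 2 lost=not, #2 diesel generator 2 degraded=not → no input occurs → does not occur.
Bus A down [OR]: Inboard PDU is out=occurs, Automatic transfer switch failed=occurs, Distribution tier lost=not → at least one input occurs → occurs.
Utility feed unavailable [AND]: North rectifier 2 is out=not, A fuel pump 2 stuck=occurs → not all inputs occur → does not occur.
UPS chain 2 lost [OR]: Utility feed unavailable=not, B static switch 2 is out=not, C UPS module 2 is out=occurs, C PDU 2 is out=not → at least one input occurs → occurs.
Data center power outage [AND]: Bus B down=occurs, Bus A down=occurs, UPS chain 2 lost=occurs → all inputs occur → occurs.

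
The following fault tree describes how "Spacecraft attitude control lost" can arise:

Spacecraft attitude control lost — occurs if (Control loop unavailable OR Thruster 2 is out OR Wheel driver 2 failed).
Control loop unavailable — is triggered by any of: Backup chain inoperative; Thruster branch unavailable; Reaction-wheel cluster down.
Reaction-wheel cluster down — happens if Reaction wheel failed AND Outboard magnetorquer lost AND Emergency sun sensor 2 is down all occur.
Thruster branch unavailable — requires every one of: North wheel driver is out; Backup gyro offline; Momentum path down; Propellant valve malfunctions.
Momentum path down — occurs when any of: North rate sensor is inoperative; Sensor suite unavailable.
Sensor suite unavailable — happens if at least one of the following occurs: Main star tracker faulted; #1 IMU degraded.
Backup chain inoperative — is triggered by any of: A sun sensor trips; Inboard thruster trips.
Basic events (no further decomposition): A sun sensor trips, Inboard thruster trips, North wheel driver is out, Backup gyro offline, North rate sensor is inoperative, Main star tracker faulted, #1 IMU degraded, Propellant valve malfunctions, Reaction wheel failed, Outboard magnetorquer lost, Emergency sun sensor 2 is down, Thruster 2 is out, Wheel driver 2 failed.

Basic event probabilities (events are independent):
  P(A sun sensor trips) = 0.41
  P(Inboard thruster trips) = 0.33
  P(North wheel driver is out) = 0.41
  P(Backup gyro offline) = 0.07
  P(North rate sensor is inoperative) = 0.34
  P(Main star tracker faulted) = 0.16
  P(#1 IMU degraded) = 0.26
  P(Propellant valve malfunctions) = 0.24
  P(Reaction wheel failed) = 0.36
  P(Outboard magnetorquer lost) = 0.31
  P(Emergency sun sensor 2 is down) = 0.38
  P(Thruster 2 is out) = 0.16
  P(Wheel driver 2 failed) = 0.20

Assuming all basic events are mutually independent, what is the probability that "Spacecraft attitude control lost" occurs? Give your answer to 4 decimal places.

P(Backup chain inoperative) [OR] = 1 − (1−0.41) × (1−0.33) = 0.604700
P(Sensor suite unavailable) [OR] = 1 − (1−0.16) × (1−0.26) = 0.378400
P(Momentum path down) [OR] = 1 − (1−0.34) × (1−0.378400) = 0.589744
P(Thruster branch unavailable) [AND] = 0.41 × 0.07 × 0.589744 × 0.24 = 0.004062
P(Reaction-wheel cluster down) [AND] = 0.36 × 0.31 × 0.38 = 0.042408
P(Control loop unavailable) [OR] = 1 − (1−0.604700) × (1−0.004062) × (1−0.042408) = 0.623001
P(Spacecraft attitude control lost) [OR] = 1 − (1−0.623001) × (1−0.16) × (1−0.20) = 0.746657
Rounded to 4 decimal places: P(Spacecraft attitude control lost) ≈ 0.7467.

0.7467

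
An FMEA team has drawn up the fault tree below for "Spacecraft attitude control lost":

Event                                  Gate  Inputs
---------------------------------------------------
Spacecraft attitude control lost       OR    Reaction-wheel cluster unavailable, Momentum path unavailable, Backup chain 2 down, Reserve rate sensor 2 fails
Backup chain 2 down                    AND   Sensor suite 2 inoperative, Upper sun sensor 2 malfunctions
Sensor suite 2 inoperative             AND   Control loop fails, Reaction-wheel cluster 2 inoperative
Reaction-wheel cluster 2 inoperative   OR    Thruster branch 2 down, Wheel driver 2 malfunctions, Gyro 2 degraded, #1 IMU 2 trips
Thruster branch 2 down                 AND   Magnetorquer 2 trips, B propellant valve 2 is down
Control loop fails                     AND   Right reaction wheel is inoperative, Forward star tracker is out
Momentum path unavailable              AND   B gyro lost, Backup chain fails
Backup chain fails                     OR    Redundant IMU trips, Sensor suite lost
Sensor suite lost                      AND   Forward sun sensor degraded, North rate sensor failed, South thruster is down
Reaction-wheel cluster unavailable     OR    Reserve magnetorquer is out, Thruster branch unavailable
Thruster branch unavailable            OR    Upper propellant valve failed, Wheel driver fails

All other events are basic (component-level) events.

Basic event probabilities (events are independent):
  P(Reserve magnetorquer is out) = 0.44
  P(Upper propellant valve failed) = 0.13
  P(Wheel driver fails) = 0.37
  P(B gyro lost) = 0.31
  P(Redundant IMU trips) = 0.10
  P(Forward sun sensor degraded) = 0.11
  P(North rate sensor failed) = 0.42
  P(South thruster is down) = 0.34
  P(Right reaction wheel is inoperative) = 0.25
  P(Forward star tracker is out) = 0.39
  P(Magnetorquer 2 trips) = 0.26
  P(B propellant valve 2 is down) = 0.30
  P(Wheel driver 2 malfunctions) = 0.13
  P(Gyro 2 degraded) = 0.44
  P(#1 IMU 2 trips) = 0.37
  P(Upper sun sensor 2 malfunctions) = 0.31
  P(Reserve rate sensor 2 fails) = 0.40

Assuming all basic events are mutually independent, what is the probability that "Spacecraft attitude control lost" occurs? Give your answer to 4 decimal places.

P(Thruster branch unavailable) [OR] = 1 − (1−0.13) × (1−0.37) = 0.451900
P(Reaction-wheel cluster unavailable) [OR] = 1 − (1−0.44) × (1−0.451900) = 0.693064
P(Sensor suite lost) [AND] = 0.11 × 0.42 × 0.34 = 0.015708
P(Backup chain fails) [OR] = 1 − (1−0.10) × (1−0.015708) = 0.114137
P(Momentum path unavailable) [AND] = 0.31 × 0.114137 = 0.035382
P(Control loop fails) [AND] = 0.25 × 0.39 = 0.097500
P(Thruster branch 2 down) [AND] = 0.26 × 0.30 = 0.078000
P(Reaction-wheel cluster 2 inoperative) [OR] = 1 − (1−0.078000) × (1−0.13) × (1−0.44) × (1−0.37) = 0.717005
P(Sensor suite 2 inoperative) [AND] = 0.097500 × 0.717005 = 0.069908
P(Backup chain 2 down) [AND] = 0.069908 × 0.31 = 0.021671
P(Spacecraft attitude control lost) [OR] = 1 − (1−0.693064) × (1−0.035382) × (1−0.021671) × (1−0.40) = 0.826204
Rounded to 4 decimal places: P(Spacecraft attitude control lost) ≈ 0.8262.

0.8262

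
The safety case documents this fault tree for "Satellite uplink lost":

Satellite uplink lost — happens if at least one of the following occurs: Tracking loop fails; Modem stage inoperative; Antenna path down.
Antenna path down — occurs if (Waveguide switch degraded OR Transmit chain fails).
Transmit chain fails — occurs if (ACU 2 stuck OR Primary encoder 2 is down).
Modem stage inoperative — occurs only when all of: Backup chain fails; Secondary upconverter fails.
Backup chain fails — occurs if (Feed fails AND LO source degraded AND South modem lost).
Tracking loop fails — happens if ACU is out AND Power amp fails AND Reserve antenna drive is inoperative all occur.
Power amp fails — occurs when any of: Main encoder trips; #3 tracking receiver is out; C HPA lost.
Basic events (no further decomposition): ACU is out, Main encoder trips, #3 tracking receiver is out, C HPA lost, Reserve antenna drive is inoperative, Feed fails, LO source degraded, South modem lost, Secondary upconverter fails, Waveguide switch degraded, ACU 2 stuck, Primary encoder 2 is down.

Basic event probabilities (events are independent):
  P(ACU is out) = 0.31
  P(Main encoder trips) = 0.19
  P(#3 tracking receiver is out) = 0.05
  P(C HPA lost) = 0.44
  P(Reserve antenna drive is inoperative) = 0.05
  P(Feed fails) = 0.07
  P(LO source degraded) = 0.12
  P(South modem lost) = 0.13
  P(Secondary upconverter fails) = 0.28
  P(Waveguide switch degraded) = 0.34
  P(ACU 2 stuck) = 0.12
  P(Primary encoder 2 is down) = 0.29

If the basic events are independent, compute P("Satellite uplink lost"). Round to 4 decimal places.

P(Power amp fails) [OR] = 1 − (1−0.19) × (1−0.05) × (1−0.44) = 0.569080
P(Tracking loop fails) [AND] = 0.31 × 0.569080 × 0.05 = 0.008821
P(Backup chain fails) [AND] = 0.07 × 0.12 × 0.13 = 0.001092
P(Modem stage inoperative) [AND] = 0.001092 × 0.28 = 0.000306
P(Transmit chain fails) [OR] = 1 − (1−0.12) × (1−0.29) = 0.375200
P(Antenna path down) [OR] = 1 − (1−0.34) × (1−0.375200) = 0.587632
P(Satellite uplink lost) [OR] = 1 − (1−0.008821) × (1−0.000306) × (1−0.587632) = 0.591395
Rounded to 4 decimal places: P(Satellite uplink lost) ≈ 0.5914.

0.5914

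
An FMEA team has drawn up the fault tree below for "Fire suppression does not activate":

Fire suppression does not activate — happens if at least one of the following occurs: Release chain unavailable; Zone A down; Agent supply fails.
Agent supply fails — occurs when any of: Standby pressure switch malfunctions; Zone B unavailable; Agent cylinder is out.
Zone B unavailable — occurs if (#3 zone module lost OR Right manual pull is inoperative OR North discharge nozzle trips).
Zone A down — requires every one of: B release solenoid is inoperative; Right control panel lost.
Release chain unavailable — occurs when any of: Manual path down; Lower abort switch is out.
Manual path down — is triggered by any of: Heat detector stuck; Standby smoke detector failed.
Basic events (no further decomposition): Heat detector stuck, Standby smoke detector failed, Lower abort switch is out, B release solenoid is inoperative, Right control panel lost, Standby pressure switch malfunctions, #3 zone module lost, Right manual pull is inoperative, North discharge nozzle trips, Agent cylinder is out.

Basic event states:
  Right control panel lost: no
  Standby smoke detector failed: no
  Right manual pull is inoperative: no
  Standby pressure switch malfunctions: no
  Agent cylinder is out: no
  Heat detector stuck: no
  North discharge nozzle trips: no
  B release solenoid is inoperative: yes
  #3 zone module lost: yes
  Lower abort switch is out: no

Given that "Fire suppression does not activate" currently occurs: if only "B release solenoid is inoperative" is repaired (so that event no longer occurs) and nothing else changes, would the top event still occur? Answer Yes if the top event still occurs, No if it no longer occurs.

Yes

Counterfactual: set "B release solenoid is inoperative" to not occurred.
Manual path down [OR]: Heat detector stuck=not, Standby smoke detector failed=not → no input occurs → does not occur.
Release chain unavailable [OR]: Manual path down=not, Lower abort switch is out=not → no input occurs → does not occur.
Zone A down [AND]: B release solenoid is inoperative=not, Right control panel lost=not → not all inputs occur → does not occur.
Zone B unavailable [OR]: #3 zone module lost=occurs, Right manual pull is inoperative=not, North discharge nozzle trips=not → at least one input occurs → occurs.
Agent supply fails [OR]: Standby pressure switch malfunctions=not, Zone B unavailable=occurs, Agent cylinder is out=not → at least one input occurs → occurs.
Fire suppression does not activate [OR]: Release chain unavailable=not, Zone A down=not, Agent supply fails=occurs → at least one input occurs → occurs.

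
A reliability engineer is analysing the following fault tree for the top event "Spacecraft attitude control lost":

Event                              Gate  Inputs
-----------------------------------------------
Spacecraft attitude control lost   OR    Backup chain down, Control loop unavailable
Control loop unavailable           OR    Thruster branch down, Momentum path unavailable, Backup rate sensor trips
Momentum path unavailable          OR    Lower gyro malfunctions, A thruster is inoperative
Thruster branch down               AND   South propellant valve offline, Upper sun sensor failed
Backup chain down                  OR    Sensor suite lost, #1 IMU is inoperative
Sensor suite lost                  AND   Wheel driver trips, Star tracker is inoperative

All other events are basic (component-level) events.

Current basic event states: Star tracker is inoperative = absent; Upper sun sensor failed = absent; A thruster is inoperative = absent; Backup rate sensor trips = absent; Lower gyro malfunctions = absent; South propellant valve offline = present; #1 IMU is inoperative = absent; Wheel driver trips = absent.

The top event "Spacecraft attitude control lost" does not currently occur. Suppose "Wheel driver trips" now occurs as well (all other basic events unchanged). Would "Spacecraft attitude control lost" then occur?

No

Counterfactual: set "Wheel driver trips" to occurred.
Sensor suite lost [AND]: Wheel driver trips=occurs, Star tracker is inoperative=not → not all inputs occur → does not occur.
Backup chain down [OR]: Sensor suite lost=not, #1 IMU is inoperative=not → no input occurs → does not occur.
Thruster branch down [AND]: South propellant valve offline=occurs, Upper sun sensor failed=not → not all inputs occur → does not occur.
Momentum path unavailable [OR]: Lower gyro malfunctions=not, A thruster is inoperative=not → no input occurs → does not occur.
Control loop unavailable [OR]: Thruster branch down=not, Momentum path unavailable=not, Backup rate sensor trips=not → no input occurs → does not occur.
Spacecraft attitude control lost [OR]: Backup chain down=not, Control loop unavailable=not → no input occurs → does not occur.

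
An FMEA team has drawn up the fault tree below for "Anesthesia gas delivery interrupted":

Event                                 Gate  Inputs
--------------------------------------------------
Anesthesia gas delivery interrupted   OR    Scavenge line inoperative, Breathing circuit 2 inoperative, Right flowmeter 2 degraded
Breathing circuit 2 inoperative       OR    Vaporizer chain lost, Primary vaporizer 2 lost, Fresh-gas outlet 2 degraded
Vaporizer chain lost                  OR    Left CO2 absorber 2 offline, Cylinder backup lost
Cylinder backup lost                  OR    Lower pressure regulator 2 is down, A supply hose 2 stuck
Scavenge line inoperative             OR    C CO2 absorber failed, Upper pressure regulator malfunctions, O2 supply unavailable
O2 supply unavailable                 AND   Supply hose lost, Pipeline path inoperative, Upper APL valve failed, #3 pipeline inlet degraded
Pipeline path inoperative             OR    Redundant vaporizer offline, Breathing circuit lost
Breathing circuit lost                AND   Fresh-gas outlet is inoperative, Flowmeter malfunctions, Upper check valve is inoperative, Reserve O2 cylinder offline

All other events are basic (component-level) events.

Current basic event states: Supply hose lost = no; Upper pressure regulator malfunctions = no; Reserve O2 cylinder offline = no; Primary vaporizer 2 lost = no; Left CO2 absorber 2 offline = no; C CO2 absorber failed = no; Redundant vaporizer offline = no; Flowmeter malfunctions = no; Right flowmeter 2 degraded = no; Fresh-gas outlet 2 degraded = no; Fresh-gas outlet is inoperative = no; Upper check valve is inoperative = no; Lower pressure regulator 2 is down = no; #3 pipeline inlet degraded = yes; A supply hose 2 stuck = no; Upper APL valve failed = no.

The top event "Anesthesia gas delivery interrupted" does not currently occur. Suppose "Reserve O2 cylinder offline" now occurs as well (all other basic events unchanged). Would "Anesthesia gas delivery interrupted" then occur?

No

Counterfactual: set "Reserve O2 cylinder offline" to occurred.
Breathing circuit lost [AND]: Fresh-gas outlet is inoperative=not, Flowmeter malfunctions=not, Upper check valve is inoperative=not, Reserve O2 cylinder offline=occurs → not all inputs occur → does not occur.
Pipeline path inoperative [OR]: Redundant vaporizer offline=not, Breathing circuit lost=not → no input occurs → does not occur.
O2 supply unavailable [AND]: Supply hose lost=not, Pipeline path inoperative=not, Upper APL valve failed=not, #3 pipeline inlet degraded=occurs → not all inputs occur → does not occur.
Scavenge line inoperative [OR]: C CO2 absorber failed=not, Upper pressure regulator malfunctions=not, O2 supply unavailable=not → no input occurs → does not occur.
Cylinder backup lost [OR]: Lower pressure regulator 2 is down=not, A supply hose 2 stuck=not → no input occurs → does not occur.
Vaporizer chain lost [OR]: Left CO2 absorber 2 offline=not, Cylinder backup lost=not → no input occurs → does not occur.
Breathing circuit 2 inoperative [OR]: Vaporizer chain lost=not, Primary vaporizer 2 lost=not, Fresh-gas outlet 2 degraded=not → no input occurs → does not occur.
Anesthesia gas delivery interrupted [OR]: Scavenge line inoperative=not, Breathing circuit 2 inoperative=not, Right flowmeter 2 degraded=not → no input occurs → does not occur.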